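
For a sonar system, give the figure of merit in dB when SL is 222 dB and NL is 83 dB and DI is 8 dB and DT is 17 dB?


130 dB


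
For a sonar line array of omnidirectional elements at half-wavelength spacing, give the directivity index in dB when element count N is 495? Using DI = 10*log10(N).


DI = 10*log10(495) = 26.95

26.95 dB


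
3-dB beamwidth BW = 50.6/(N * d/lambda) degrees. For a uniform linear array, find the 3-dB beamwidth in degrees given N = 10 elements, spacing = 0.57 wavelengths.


8.88 deg


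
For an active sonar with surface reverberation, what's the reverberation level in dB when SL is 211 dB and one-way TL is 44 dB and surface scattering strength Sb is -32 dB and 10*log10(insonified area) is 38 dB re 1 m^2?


129 dB


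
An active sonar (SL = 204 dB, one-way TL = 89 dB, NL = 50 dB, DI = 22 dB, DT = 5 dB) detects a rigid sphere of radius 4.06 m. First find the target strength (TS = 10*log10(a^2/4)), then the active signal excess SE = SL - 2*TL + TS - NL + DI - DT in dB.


Step 1: TS = 10*log10(4.06^2/4) = 6.15 dB
Step 2: SE = SL - 2*TL + TS - NL + DI - DT = 204 - 2*89 + (6.15) - 50 + 22 - 5 = -0.85

-0.85 dB


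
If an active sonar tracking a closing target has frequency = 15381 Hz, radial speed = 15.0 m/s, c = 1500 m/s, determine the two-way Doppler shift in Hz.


307.62 Hz


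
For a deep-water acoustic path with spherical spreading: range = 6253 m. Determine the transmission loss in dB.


75.92 dB


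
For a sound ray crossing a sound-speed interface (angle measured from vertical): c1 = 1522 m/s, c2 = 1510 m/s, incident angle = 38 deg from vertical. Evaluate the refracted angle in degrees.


sin(theta2) = (c2/c1)*sin(theta1) = (1510/1522)*sin(38 deg) = 0.61081
theta2 = arcsin(0.61081) = 37.65

37.65 deg


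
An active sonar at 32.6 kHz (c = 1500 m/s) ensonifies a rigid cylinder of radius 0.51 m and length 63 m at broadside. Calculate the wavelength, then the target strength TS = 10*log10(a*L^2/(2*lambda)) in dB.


Step 1: lambda = c/f = 1500/32600 = 0.04601 m
Step 2: TS = 10*log10(a*L^2/(2*lambda)) = 10*log10(0.51*63^2/(2*0.04601)) = 43.42

43.42 dB


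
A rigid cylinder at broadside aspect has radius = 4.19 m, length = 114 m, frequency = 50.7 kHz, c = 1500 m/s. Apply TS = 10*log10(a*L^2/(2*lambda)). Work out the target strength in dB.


lambda = 1500/50700 = 0.02959 m
TS = 10*log10(4.19*114^2/(2*0.02959)) = 59.64

59.64 dB


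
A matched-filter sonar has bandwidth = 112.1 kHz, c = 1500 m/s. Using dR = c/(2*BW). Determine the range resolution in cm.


0.67 cm


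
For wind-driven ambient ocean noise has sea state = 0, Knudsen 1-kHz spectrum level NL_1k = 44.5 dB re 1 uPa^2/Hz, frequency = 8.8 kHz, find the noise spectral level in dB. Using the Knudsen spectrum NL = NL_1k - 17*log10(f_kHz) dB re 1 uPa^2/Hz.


28.44 dB


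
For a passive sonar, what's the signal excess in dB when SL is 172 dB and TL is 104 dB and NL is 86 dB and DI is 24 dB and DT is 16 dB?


SE = SL - TL - NL + DI - DT = 172 - 104 - 86 + 24 - 16 = -10

-10 dB


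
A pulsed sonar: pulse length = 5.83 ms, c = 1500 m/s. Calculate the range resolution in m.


dR = c*tau/2 = 1500 * 5.83e-3 / 2 = 4.3725

4.3725 m


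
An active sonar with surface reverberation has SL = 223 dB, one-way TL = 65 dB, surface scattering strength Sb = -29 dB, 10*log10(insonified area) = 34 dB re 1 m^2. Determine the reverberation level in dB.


RL = SL - 2*TL + Sb + 10*log10(A) = 223 - 2*65 + (-29) + 34 = 98

98 dB


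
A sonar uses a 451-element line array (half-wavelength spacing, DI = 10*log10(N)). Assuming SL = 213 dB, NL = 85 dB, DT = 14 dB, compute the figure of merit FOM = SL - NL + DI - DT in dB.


Step 1: DI = 10*log10(451) = 26.54 dB
Step 2: FOM = SL - NL + DI - DT = 213 - 85 + 26.54 - 14 = 140.54

140.54 dB


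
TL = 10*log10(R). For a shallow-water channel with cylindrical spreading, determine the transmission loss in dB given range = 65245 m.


48.15 dB


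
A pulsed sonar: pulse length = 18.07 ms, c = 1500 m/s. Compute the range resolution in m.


dR = c*tau/2 = 1500 * 18.07e-3 / 2 = 13.5525

13.5525 m


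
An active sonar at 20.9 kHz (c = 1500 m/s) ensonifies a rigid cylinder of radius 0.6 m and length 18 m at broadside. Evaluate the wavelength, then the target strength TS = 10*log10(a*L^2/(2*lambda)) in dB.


Step 1: lambda = c/f = 1500/20900 = 0.07177 m
Step 2: TS = 10*log10(a*L^2/(2*lambda)) = 10*log10(0.6*18^2/(2*0.07177)) = 31.32

31.32 dB


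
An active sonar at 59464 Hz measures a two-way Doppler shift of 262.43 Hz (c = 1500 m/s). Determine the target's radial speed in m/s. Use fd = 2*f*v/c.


From fd = 2*f*v/c, v = c*fd/(2*f) = 1500 * 262.43 / (2*59464) = 3.31

3.31 m/s


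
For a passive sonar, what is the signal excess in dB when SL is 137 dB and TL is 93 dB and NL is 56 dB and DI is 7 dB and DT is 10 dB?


-15 dB


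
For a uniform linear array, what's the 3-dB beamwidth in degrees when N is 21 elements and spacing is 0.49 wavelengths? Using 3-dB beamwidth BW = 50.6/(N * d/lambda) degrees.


BW = 50.6 / (21 * 0.49) = 50.6 / 10.29 = 4.92

4.92 deg


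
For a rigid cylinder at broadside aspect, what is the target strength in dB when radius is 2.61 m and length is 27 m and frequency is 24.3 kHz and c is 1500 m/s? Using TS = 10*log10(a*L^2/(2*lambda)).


lambda = 1500/24300 = 0.06173 m
TS = 10*log10(2.61*27^2/(2*0.06173)) = 41.88

41.88 dB


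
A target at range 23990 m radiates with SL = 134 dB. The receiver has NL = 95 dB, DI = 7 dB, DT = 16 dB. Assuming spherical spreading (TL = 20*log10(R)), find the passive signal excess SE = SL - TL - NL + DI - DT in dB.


Step 1: TL = 20*log10(23990) = 87.6 dB
Step 2: SE = 134 - 87.6 - 95 + 7 - 16 = -57.6

-57.6 dB


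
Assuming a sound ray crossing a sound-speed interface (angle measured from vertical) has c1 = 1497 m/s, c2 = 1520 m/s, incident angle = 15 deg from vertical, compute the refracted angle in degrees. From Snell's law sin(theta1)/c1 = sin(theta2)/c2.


sin(theta2) = (c2/c1)*sin(theta1) = (1520/1497)*sin(15 deg) = 0.2628
theta2 = arcsin(0.2628) = 15.24

15.24 deg


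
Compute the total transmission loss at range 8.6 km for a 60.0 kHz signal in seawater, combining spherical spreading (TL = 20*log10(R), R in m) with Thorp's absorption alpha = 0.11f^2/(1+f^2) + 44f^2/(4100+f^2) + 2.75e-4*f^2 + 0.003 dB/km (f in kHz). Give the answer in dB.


Step 1 (Thorp): alpha = 0.11*3600.0/(1+3600.0) + 44*3600.0/(4100+3600.0) + 2.75e-4*3600.0 + 0.003 = 21.6744 dB/km
Step 2: TL_spread = 20*log10(8600) = 78.69 dB
Step 3: TL_abs = alpha*R = 21.6744 * 8.6 = 186.4 dB
Step 4: TL_total = 78.69 + 186.4 = 265.09

265.09 dB


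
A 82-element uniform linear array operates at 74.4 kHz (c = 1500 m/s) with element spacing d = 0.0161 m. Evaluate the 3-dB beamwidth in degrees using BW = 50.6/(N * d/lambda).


Step 1: lambda = 1500/74400 = 0.02016 m
Step 2: d/lambda = 0.0161/0.02016 = 0.7986
Step 3: BW = 50.6/(N * d/lambda) = 50.6/(82 * 0.7986) = 0.77

0.77 deg


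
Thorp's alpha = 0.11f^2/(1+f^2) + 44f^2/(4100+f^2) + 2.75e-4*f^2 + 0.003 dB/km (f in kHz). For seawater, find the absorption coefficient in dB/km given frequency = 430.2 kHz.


f^2 = 185072.04
alpha = 0.11*185072.04/(1+185072.04) + 44*185072.04/(4100+185072.04) + 2.75e-4*185072.04 + 0.003 = 94.054

94.054 dB/km


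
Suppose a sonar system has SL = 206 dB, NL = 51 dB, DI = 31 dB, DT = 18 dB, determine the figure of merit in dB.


FOM = SL - NL + DI - DT = 206 - 51 + 31 - 18 = 168

168 dB


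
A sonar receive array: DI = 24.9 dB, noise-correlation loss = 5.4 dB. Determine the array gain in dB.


AG = DI - L_corr = 24.9 - 5.4 = 19.5

19.5 dB


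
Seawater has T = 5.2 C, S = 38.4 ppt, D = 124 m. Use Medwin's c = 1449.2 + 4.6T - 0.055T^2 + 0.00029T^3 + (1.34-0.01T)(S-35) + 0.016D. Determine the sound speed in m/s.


c = 1449.2 + 4.6*5.2 - 0.055*5.2^2 + 0.00029*5.2^3 + (1.34 - 0.01*5.2)*(38.4 - 35) + 0.016*124 = 1478.04

1478.04 m/s


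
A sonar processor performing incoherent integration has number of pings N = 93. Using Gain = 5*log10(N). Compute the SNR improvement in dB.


Gain = 5*log10(93) = 9.84

9.84 dB


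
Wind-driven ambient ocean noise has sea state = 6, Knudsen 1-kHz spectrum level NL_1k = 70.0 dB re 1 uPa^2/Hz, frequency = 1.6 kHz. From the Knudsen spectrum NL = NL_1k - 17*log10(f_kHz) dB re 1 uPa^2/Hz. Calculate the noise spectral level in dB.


66.53 dB


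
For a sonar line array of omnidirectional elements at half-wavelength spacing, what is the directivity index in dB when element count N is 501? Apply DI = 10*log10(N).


27.0 dB


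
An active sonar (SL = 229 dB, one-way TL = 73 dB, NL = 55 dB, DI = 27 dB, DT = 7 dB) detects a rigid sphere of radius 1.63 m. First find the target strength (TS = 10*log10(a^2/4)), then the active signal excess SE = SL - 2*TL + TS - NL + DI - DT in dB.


Step 1: TS = 10*log10(1.63^2/4) = -1.78 dB
Step 2: SE = SL - 2*TL + TS - NL + DI - DT = 229 - 2*73 + (-1.78) - 55 + 27 - 7 = 46.22

46.22 dB


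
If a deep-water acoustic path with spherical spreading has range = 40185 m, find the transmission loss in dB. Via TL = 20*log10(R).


TL = 20*log10(40185) = 92.08

92.08 dB


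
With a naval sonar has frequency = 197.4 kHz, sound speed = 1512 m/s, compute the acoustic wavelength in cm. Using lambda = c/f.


0.77 cm


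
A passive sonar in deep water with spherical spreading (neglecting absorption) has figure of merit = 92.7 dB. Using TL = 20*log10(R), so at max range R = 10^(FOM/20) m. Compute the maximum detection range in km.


43.15 km


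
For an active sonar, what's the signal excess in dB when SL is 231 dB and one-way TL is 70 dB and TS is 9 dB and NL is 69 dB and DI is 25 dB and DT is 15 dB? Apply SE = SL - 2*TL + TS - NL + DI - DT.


41 dB


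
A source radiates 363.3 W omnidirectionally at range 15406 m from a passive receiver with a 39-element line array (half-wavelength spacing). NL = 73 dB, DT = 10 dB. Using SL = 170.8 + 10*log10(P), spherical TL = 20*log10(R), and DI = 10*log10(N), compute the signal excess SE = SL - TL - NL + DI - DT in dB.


Step 1: SL = 170.8 + 10*log10(363.3) = 196.4 dB
Step 2: TL = 20*log10(15406) = 83.75 dB
Step 3: DI = 10*log10(39) = 15.91 dB
Step 4: SE = SL - TL - NL + DI - DT = 196.4 - 83.75 - 73 + 15.91 - 10 = 45.56

45.56 dB


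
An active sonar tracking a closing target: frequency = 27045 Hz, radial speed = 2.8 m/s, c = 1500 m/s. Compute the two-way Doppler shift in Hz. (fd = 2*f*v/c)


fd = 2*f*v/c = 2 * 27045 * 2.8 / 1500 = 100.97

100.97 Hz


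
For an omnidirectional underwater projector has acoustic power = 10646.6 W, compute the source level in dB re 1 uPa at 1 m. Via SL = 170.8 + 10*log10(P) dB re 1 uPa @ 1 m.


211.07 dB


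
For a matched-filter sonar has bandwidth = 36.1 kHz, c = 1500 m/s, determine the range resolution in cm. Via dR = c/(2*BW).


2.08 cm


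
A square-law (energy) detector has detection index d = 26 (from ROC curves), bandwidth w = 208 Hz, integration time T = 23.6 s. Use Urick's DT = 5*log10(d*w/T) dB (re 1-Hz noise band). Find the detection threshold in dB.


DT = 5*log10(d*w/T) = 5*log10(26 * 208 / 23.6) = 5*log10(229.15) = 11.8

11.8 dB


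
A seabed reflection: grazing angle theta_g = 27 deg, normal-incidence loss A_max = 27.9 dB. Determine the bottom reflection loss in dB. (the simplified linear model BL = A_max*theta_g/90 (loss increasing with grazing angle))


8.37 dB


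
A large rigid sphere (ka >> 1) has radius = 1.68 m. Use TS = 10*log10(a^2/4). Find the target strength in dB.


-1.51 dB


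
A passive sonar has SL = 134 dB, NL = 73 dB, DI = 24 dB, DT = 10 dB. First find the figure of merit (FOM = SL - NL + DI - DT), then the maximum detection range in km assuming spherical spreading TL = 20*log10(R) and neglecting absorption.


Step 1: FOM = SL - NL + DI - DT = 134 - 73 + 24 - 10 = 75 dB
Step 2: at max range FOM = TL = 20*log10(R), so R = 10^(75/20) = 5623.41 m = 5.62 km

5.62 km


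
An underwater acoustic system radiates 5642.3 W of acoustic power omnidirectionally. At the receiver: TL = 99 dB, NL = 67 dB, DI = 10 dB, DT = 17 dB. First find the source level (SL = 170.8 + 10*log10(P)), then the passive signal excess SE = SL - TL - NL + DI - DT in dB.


Step 1: SL = 170.8 + 10*log10(5642.3) = 208.31 dB
Step 2: SE = SL - TL - NL + DI - DT = 208.31 - 99 - 67 + 10 - 17 = 35.31

35.31 dB


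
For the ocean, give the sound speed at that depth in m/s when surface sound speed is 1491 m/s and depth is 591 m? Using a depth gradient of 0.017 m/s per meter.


c = 1491 + 0.017 * 591 = 1501.047

1501.047 m/s


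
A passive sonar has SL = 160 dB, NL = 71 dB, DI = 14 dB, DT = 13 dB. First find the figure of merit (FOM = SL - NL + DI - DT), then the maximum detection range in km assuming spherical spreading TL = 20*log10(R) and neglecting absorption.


Step 1: FOM = SL - NL + DI - DT = 160 - 71 + 14 - 13 = 90 dB
Step 2: at max range FOM = TL = 20*log10(R), so R = 10^(90/20) = 31622.78 m = 31.62 km

31.62 km


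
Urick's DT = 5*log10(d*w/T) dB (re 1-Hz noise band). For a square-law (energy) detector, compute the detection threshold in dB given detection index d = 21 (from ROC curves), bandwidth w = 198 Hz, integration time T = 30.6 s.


DT = 5*log10(d*w/T) = 5*log10(21 * 198 / 30.6) = 5*log10(135.88) = 10.67

10.67 dB


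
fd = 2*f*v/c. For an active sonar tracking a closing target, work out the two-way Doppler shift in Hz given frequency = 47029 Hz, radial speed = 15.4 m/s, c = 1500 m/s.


fd = 2*f*v/c = 2 * 47029 * 15.4 / 1500 = 965.66

965.66 Hz


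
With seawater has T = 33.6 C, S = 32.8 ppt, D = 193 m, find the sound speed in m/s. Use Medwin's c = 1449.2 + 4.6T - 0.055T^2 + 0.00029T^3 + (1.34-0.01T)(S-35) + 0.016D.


1553.55 m/s


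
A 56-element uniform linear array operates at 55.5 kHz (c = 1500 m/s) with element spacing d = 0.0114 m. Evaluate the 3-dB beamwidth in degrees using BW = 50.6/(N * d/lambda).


Step 1: lambda = 1500/55500 = 0.02703 m
Step 2: d/lambda = 0.0114/0.02703 = 0.4218
Step 3: BW = 50.6/(N * d/lambda) = 50.6/(56 * 0.4218) = 2.14

2.14 deg


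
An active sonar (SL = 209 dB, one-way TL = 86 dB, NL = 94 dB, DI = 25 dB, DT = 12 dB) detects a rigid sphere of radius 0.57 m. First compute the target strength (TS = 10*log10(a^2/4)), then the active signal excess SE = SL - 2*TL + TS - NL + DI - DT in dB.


Step 1: TS = 10*log10(0.57^2/4) = -10.9 dB
Step 2: SE = SL - 2*TL + TS - NL + DI - DT = 209 - 2*86 + (-10.9) - 94 + 25 - 12 = -54.9

-54.9 dB


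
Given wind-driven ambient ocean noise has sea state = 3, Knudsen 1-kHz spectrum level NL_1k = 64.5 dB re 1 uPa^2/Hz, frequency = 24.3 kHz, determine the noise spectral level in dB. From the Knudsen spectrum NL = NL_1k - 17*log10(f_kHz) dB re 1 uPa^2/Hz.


NL = NL_1k - 17*log10(f_kHz) = 64.5 - 17*log10(24.3) = 64.5 - (23.56) = 40.94

40.94 dB


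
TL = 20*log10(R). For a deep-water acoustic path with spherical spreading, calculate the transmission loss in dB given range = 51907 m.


TL = 20*log10(51907) = 94.3

94.3 dB


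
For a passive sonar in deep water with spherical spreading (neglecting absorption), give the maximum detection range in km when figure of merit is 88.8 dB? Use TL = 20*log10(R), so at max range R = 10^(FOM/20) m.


At max range FOM = TL, so 20*log10(R) = 88.8
R = 10^(88.8/20) = 27542.29 m = 27.54 km

27.54 km


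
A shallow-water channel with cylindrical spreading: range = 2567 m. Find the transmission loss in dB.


TL = 10*log10(2567) = 34.09

34.09 dB


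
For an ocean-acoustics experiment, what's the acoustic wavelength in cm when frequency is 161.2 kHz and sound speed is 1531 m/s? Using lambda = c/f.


lambda = c/f = 1531 / 161200 = 0.0095 m = 0.95 cm

0.95 cm


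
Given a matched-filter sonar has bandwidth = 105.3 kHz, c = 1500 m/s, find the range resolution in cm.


dR = c/(2*BW) = 1500 / (2 * 105.3e3) = 0.0071 m = 0.71 cm

0.71 cm


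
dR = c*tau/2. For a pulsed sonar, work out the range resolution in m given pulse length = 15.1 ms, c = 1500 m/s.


dR = c*tau/2 = 1500 * 15.1e-3 / 2 = 11.325

11.325 m


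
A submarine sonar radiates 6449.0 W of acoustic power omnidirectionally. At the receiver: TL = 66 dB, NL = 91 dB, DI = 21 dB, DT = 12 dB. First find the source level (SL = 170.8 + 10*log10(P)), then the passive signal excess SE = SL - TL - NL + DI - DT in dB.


Step 1: SL = 170.8 + 10*log10(6449.0) = 208.89 dB
Step 2: SE = SL - TL - NL + DI - DT = 208.89 - 66 - 91 + 21 - 12 = 60.89

60.89 dB


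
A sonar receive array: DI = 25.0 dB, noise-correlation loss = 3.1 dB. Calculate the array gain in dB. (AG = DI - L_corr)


21.9 dB


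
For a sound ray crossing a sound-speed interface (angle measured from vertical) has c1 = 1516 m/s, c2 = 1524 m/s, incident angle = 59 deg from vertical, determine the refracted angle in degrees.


sin(theta2) = (c2/c1)*sin(theta1) = (1524/1516)*sin(59 deg) = 0.86169
theta2 = arcsin(0.86169) = 59.51

59.51 deg


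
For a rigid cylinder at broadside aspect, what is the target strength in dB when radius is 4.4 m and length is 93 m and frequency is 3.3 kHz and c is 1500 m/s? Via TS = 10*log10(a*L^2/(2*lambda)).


46.22 dB


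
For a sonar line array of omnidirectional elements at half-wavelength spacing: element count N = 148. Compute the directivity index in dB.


DI = 10*log10(148) = 21.7

21.7 dB


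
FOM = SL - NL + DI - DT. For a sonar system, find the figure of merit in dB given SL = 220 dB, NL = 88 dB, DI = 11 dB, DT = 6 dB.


FOM = SL - NL + DI - DT = 220 - 88 + 11 - 6 = 137

137 dB


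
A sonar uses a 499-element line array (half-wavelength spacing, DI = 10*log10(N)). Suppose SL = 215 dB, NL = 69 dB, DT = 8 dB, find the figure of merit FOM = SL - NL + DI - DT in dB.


Step 1: DI = 10*log10(499) = 26.98 dB
Step 2: FOM = SL - NL + DI - DT = 215 - 69 + 26.98 - 8 = 164.98

164.98 dB


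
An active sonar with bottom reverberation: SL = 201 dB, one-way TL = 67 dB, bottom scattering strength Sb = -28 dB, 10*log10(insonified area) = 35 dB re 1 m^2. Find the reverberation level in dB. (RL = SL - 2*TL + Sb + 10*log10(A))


RL = SL - 2*TL + Sb + 10*log10(A) = 201 - 2*67 + (-28) + 35 = 74

74 dB


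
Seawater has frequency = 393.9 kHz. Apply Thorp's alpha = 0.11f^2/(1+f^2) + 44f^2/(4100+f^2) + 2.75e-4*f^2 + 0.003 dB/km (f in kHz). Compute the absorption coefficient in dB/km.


85.648 dB/km


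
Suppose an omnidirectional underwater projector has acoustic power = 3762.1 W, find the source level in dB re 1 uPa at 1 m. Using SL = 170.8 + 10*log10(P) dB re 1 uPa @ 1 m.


SL = 170.8 + 10*log10(3762.1) = 170.8 + 35.75 = 206.55

206.55 dB


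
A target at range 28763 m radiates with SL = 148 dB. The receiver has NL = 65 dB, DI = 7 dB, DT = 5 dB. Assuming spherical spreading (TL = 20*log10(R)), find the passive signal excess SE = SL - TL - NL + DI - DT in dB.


Step 1: TL = 20*log10(28763) = 89.18 dB
Step 2: SE = 148 - 89.18 - 65 + 7 - 5 = -4.18

-4.18 dB


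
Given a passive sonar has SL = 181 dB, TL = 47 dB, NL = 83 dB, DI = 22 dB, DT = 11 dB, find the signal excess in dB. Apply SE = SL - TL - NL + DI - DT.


SE = SL - TL - NL + DI - DT = 181 - 47 - 83 + 22 - 11 = 62

62 dB


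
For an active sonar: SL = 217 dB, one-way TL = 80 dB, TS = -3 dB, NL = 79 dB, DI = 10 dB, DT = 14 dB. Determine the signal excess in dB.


SE = SL - 2*TL + TS - NL + DI - DT = 217 - 2*80 + (-3) - 79 + 10 - 14 = -29

-29 dB


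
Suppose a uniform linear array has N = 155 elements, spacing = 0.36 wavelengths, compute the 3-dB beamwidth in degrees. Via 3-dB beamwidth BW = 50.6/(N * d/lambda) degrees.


0.91 deg


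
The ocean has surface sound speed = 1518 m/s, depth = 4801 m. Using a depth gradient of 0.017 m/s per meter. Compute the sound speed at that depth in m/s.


1599.617 m/s


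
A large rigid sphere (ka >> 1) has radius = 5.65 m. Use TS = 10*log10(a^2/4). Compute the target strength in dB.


TS = 10*log10(5.65^2 / 4) = 10*log10(7.980625) = 9.02

9.02 dB


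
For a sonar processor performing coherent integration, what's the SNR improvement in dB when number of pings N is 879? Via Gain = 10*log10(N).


29.44 dB


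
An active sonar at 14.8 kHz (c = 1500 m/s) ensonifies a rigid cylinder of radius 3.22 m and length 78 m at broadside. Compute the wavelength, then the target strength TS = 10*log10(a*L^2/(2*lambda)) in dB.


Step 1: lambda = c/f = 1500/14800 = 0.10135 m
Step 2: TS = 10*log10(a*L^2/(2*lambda)) = 10*log10(3.22*78^2/(2*0.10135)) = 49.85

49.85 dB


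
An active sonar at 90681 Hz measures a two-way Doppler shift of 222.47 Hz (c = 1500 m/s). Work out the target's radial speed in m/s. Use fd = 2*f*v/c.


From fd = 2*f*v/c, v = c*fd/(2*f) = 1500 * 222.47 / (2*90681) = 1.84

1.84 m/s


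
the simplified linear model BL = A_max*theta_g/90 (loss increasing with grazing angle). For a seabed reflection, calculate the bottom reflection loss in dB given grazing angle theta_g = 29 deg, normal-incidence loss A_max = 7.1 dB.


2.29 dB


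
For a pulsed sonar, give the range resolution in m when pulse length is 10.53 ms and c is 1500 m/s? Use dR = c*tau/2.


dR = c*tau/2 = 1500 * 10.53e-3 / 2 = 7.8975

7.8975 m


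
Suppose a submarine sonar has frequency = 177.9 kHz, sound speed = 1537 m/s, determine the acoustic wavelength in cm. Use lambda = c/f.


lambda = c/f = 1537 / 177900 = 0.0086 m = 0.86 cm

0.86 cm


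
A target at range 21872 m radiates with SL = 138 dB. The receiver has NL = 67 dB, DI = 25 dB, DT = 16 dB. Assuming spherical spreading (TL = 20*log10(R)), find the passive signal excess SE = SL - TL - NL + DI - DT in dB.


-6.8 dB


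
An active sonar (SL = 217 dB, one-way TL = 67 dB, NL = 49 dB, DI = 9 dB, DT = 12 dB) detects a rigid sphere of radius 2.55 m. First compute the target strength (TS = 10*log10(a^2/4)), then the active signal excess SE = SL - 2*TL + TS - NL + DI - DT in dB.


Step 1: TS = 10*log10(2.55^2/4) = 2.11 dB
Step 2: SE = SL - 2*TL + TS - NL + DI - DT = 217 - 2*67 + (2.11) - 49 + 9 - 12 = 33.11

33.11 dB


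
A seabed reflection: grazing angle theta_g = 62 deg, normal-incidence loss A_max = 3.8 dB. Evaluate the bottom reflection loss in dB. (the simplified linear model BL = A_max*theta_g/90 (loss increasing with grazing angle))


BL = A_max * theta_g / 90 = 3.8 * 62 / 90 = 2.62

2.62 dB


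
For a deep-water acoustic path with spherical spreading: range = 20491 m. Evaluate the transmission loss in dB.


86.23 dB


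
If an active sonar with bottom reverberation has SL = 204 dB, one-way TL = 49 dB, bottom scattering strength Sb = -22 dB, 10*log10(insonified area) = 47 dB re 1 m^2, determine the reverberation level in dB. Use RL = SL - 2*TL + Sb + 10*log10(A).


131 dB


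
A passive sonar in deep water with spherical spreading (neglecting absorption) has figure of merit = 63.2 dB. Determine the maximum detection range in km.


1.45 km


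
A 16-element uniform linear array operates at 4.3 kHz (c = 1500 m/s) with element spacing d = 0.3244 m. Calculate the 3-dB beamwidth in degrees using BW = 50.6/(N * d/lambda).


Step 1: lambda = 1500/4300 = 0.34884 m
Step 2: d/lambda = 0.3244/0.34884 = 0.9299
Step 3: BW = 50.6/(N * d/lambda) = 50.6/(16 * 0.9299) = 3.4

3.4 deg


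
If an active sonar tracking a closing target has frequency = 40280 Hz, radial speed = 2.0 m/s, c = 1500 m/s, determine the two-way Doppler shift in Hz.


fd = 2*f*v/c = 2 * 40280 * 2.0 / 1500 = 107.41

107.41 Hz


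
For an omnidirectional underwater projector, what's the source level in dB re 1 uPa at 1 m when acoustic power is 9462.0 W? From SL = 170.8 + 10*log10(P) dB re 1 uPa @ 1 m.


SL = 170.8 + 10*log10(9462.0) = 170.8 + 39.76 = 210.56

210.56 dB


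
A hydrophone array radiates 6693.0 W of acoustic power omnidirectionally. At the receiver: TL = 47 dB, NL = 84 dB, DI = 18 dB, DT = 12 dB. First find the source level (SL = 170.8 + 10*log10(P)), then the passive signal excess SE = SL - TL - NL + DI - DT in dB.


Step 1: SL = 170.8 + 10*log10(6693.0) = 209.06 dB
Step 2: SE = SL - TL - NL + DI - DT = 209.06 - 47 - 84 + 18 - 12 = 84.06

84.06 dB


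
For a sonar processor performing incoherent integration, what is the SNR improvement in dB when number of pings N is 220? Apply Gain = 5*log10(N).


Gain = 5*log10(220) = 11.71

11.71 dB


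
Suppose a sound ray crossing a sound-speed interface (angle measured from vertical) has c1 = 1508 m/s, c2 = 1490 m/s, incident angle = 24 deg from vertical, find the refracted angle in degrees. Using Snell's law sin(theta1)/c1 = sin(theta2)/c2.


sin(theta2) = (c2/c1)*sin(theta1) = (1490/1508)*sin(24 deg) = 0.40188
theta2 = arcsin(0.40188) = 23.7

23.7 deg


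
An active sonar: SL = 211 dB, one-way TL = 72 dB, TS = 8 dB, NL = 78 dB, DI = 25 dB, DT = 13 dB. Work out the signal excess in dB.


SE = SL - 2*TL + TS - NL + DI - DT = 211 - 2*72 + (8) - 78 + 25 - 13 = 9

9 dB


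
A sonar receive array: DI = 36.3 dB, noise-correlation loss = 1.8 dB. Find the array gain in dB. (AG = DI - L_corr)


34.5 dB


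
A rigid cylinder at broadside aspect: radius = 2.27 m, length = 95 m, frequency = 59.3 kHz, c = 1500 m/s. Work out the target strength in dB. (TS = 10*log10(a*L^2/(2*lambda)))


lambda = 1500/59300 = 0.0253 m
TS = 10*log10(2.27*95^2/(2*0.0253)) = 56.07

56.07 dB


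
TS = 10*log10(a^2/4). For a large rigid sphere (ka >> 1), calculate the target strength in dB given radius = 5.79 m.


TS = 10*log10(5.79^2 / 4) = 10*log10(8.381025) = 9.23

9.23 dB


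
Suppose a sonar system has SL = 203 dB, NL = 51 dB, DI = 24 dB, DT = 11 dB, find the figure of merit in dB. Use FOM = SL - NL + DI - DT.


165 dB


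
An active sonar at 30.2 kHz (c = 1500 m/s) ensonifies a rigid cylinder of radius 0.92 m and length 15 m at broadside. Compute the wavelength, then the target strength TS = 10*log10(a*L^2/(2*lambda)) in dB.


Step 1: lambda = c/f = 1500/30200 = 0.04967 m
Step 2: TS = 10*log10(a*L^2/(2*lambda)) = 10*log10(0.92*15^2/(2*0.04967)) = 33.19

33.19 dB


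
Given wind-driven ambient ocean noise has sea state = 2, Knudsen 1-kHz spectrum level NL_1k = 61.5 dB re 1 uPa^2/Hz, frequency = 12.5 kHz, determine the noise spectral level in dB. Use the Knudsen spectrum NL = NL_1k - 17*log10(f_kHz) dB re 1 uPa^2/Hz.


NL = NL_1k - 17*log10(f_kHz) = 61.5 - 17*log10(12.5) = 61.5 - (18.65) = 42.85

42.85 dB


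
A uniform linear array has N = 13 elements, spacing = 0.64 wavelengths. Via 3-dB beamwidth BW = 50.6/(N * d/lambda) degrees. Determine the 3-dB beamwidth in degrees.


BW = 50.6 / (13 * 0.64) = 50.6 / 8.32 = 6.08

6.08 deg


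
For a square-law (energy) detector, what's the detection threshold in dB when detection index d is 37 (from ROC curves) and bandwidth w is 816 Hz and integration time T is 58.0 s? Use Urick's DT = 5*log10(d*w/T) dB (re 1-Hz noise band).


DT = 5*log10(d*w/T) = 5*log10(37 * 816 / 58.0) = 5*log10(520.55) = 13.58

13.58 dB


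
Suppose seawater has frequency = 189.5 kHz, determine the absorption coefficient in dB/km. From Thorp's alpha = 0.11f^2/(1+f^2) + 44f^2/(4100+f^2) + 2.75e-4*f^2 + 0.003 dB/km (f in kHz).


49.479 dB/km


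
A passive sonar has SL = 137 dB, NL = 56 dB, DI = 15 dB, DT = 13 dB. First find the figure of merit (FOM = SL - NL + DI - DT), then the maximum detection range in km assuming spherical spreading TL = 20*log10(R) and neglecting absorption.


Step 1: FOM = SL - NL + DI - DT = 137 - 56 + 15 - 13 = 83 dB
Step 2: at max range FOM = TL = 20*log10(R), so R = 10^(83/20) = 14125.38 m = 14.13 km

14.13 km


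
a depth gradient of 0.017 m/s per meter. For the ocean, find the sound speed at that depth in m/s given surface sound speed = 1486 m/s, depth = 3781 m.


c = 1486 + 0.017 * 3781 = 1550.277

1550.277 m/s


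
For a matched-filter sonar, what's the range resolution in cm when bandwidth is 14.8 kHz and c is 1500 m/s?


dR = c/(2*BW) = 1500 / (2 * 14.8e3) = 0.0507 m = 5.07 cm

5.07 cm


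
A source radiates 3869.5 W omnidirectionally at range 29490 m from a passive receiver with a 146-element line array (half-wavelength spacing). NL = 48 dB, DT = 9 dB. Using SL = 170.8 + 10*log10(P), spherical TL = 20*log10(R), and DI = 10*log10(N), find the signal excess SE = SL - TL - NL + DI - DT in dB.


81.93 dB


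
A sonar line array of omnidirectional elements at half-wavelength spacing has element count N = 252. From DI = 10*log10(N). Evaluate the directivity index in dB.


DI = 10*log10(252) = 24.01

24.01 dB


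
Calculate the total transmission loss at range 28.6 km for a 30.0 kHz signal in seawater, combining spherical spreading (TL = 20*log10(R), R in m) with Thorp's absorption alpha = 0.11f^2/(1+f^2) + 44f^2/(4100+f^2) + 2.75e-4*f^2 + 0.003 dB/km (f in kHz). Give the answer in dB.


Step 1 (Thorp): alpha = 0.11*900.0/(1+900.0) + 44*900.0/(4100+900.0) + 2.75e-4*900.0 + 0.003 = 8.2804 dB/km
Step 2: TL_spread = 20*log10(28600) = 89.13 dB
Step 3: TL_abs = alpha*R = 8.2804 * 28.6 = 236.82 dB
Step 4: TL_total = 89.13 + 236.82 = 325.95

325.95 dB


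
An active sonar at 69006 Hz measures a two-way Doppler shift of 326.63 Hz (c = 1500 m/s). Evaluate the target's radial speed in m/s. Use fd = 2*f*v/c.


From fd = 2*f*v/c, v = c*fd/(2*f) = 1500 * 326.63 / (2*69006) = 3.55

3.55 m/s


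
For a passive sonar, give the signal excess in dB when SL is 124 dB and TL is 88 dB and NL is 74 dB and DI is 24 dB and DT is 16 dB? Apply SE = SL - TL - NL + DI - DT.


SE = SL - TL - NL + DI - DT = 124 - 88 - 74 + 24 - 16 = -30

-30 dB


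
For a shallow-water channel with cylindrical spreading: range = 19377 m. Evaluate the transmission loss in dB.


42.87 dB


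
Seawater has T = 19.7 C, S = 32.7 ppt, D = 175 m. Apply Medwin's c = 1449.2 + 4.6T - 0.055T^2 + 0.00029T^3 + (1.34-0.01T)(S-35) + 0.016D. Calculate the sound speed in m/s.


1520.86 m/s


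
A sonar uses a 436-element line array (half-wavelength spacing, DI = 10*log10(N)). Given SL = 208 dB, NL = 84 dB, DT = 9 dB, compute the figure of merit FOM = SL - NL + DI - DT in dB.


Step 1: DI = 10*log10(436) = 26.39 dB
Step 2: FOM = SL - NL + DI - DT = 208 - 84 + 26.39 - 9 = 141.39

141.39 dB


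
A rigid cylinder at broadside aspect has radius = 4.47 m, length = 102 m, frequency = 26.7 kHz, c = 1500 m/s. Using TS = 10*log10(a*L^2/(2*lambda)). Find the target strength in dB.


56.17 dB


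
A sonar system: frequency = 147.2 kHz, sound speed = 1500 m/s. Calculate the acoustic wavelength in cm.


lambda = c/f = 1500 / 147200 = 0.0102 m = 1.02 cm

1.02 cm


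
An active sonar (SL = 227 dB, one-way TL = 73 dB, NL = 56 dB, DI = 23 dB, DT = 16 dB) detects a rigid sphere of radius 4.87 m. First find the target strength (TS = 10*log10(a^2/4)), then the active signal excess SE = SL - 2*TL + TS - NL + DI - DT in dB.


Step 1: TS = 10*log10(4.87^2/4) = 7.73 dB
Step 2: SE = SL - 2*TL + TS - NL + DI - DT = 227 - 2*73 + (7.73) - 56 + 23 - 16 = 39.73

39.73 dB


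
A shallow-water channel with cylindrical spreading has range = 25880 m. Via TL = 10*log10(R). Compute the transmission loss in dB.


44.13 dB


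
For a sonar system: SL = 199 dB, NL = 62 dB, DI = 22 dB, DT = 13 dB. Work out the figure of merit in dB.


FOM = SL - NL + DI - DT = 199 - 62 + 22 - 13 = 146

146 dB


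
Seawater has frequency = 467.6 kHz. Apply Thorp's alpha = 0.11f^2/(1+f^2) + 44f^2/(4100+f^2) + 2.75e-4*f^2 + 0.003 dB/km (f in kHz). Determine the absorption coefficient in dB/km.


f^2 = 218649.76
alpha = 0.11*218649.76/(1+218649.76) + 44*218649.76/(4100+218649.76) + 2.75e-4*218649.76 + 0.003 = 103.432

103.432 dB/km


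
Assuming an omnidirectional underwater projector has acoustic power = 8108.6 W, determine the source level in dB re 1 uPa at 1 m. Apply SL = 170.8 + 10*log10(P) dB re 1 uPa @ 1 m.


SL = 170.8 + 10*log10(8108.6) = 170.8 + 39.09 = 209.89

209.89 dB


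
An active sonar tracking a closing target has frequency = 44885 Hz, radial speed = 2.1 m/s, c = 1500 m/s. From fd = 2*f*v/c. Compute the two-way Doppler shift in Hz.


fd = 2*f*v/c = 2 * 44885 * 2.1 / 1500 = 125.68

125.68 Hz


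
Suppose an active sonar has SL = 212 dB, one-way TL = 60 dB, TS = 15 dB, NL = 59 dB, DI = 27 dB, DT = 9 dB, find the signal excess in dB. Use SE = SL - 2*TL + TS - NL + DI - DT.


SE = SL - 2*TL + TS - NL + DI - DT = 212 - 2*60 + (15) - 59 + 27 - 9 = 66

66 dB


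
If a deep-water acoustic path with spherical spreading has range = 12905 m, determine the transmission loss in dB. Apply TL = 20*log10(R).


TL = 20*log10(12905) = 82.22

82.22 dB


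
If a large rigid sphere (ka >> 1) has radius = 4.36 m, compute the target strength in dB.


6.77 dB


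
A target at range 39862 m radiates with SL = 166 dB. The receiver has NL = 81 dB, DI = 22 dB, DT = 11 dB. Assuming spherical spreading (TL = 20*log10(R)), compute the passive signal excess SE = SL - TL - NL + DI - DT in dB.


Step 1: TL = 20*log10(39862) = 92.01 dB
Step 2: SE = 166 - 92.01 - 81 + 22 - 11 = 3.99

3.99 dB


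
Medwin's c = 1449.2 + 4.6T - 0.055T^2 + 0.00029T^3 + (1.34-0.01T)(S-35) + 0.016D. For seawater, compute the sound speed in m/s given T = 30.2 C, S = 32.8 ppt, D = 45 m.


c = 1449.2 + 4.6*30.2 - 0.055*30.2^2 + 0.00029*30.2^3 + (1.34 - 0.01*30.2)*(32.8 - 35) + 0.016*45 = 1544.38

1544.38 m/s


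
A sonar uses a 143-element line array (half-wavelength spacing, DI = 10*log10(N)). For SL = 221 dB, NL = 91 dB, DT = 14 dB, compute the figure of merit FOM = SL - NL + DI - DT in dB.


137.55 dB


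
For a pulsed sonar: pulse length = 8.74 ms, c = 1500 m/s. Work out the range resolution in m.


6.555 m


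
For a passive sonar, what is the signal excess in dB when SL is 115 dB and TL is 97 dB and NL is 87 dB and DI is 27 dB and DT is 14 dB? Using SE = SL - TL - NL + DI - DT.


-56 dB


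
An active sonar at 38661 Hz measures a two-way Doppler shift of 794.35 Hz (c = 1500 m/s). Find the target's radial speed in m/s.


15.41 m/s


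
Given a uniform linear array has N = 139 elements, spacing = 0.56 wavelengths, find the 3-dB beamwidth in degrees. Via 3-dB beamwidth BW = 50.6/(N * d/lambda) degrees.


BW = 50.6 / (139 * 0.56) = 50.6 / 77.84 = 0.65

0.65 deg


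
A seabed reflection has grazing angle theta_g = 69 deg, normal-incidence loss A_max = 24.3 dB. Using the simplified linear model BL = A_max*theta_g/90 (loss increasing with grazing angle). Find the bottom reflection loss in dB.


BL = A_max * theta_g / 90 = 24.3 * 69 / 90 = 18.63

18.63 dB


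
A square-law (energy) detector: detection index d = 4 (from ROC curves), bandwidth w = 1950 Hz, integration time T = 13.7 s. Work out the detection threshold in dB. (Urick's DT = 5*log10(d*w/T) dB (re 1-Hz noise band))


DT = 5*log10(d*w/T) = 5*log10(4 * 1950 / 13.7) = 5*log10(569.34) = 13.78

13.78 dB


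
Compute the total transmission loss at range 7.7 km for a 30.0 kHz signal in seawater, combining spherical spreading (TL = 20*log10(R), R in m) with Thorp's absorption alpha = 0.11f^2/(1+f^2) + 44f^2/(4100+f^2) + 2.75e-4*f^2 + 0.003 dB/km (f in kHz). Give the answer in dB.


Step 1 (Thorp): alpha = 0.11*900.0/(1+900.0) + 44*900.0/(4100+900.0) + 2.75e-4*900.0 + 0.003 = 8.2804 dB/km
Step 2: TL_spread = 20*log10(7700) = 77.73 dB
Step 3: TL_abs = alpha*R = 8.2804 * 7.7 = 63.76 dB
Step 4: TL_total = 77.73 + 63.76 = 141.49

141.49 dB


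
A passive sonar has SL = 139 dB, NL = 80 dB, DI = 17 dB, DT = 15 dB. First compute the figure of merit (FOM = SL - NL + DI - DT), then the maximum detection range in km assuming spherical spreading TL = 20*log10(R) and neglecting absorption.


Step 1: FOM = SL - NL + DI - DT = 139 - 80 + 17 - 15 = 61 dB
Step 2: at max range FOM = TL = 20*log10(R), so R = 10^(61/20) = 1122.02 m = 1.12 km

1.12 km


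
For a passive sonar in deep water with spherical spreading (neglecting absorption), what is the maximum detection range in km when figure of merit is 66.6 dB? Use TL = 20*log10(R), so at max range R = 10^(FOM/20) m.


2.14 km


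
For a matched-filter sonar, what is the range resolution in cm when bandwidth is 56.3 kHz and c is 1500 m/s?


dR = c/(2*BW) = 1500 / (2 * 56.3e3) = 0.0133 m = 1.33 cm

1.33 cm


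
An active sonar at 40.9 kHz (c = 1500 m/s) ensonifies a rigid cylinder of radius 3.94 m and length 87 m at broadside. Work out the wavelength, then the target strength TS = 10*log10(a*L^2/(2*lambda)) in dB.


Step 1: lambda = c/f = 1500/40900 = 0.03667 m
Step 2: TS = 10*log10(a*L^2/(2*lambda)) = 10*log10(3.94*87^2/(2*0.03667)) = 56.09

56.09 dB


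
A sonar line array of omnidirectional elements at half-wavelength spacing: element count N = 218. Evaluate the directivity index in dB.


DI = 10*log10(218) = 23.38

23.38 dB


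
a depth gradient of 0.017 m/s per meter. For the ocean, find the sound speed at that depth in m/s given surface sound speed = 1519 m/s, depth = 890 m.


c = 1519 + 0.017 * 890 = 1534.13

1534.13 m/s


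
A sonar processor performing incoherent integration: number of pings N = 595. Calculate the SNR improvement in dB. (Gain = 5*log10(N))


Gain = 5*log10(595) = 13.87

13.87 dB


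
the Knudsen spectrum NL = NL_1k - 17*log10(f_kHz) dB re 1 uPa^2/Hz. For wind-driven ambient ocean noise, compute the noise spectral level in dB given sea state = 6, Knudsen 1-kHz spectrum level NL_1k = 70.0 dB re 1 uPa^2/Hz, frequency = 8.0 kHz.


NL = NL_1k - 17*log10(f_kHz) = 70.0 - 17*log10(8.0) = 70.0 - (15.35) = 54.65

54.65 dB


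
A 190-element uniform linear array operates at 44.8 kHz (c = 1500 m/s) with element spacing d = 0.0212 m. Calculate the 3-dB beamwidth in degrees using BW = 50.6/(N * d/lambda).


0.42 deg


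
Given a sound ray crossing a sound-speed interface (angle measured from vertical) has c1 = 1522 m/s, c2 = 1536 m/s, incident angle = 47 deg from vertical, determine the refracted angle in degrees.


sin(theta2) = (c2/c1)*sin(theta1) = (1536/1522)*sin(47 deg) = 0.73808
theta2 = arcsin(0.73808) = 47.57

47.57 deg


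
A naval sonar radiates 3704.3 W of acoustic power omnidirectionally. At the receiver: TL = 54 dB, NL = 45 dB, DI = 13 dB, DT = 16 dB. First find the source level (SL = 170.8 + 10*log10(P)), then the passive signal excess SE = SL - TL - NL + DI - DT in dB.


Step 1: SL = 170.8 + 10*log10(3704.3) = 206.49 dB
Step 2: SE = SL - TL - NL + DI - DT = 206.49 - 54 - 45 + 13 - 16 = 104.49

104.49 dB


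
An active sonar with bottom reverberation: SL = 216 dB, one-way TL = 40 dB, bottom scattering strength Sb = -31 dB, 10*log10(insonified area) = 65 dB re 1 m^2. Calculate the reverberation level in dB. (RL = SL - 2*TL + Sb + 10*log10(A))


RL = SL - 2*TL + Sb + 10*log10(A) = 216 - 2*40 + (-31) + 65 = 170

170 dB


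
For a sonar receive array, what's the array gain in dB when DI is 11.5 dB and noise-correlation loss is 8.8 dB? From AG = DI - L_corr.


AG = DI - L_corr = 11.5 - 8.8 = 2.7

2.7 dB


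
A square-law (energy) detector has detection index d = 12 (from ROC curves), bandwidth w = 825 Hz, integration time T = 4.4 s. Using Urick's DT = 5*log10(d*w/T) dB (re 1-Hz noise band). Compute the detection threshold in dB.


DT = 5*log10(d*w/T) = 5*log10(12 * 825 / 4.4) = 5*log10(2250.0) = 16.76

16.76 dB


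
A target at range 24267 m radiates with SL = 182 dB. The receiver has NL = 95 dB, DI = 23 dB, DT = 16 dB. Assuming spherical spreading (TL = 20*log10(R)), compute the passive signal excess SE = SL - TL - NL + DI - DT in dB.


6.3 dB


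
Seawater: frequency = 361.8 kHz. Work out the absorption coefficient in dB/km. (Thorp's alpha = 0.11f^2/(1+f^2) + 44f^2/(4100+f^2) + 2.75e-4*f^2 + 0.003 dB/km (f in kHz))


78.774 dB/km
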